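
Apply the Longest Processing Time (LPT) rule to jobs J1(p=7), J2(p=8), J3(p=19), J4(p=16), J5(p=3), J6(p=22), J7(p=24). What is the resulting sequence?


LPT: sort by longest processing time first
  J7: p=24
  J6: p=22
  J3: p=19
  J4: p=16
  J2: p=8
  J1: p=7
  J5: p=3
Order: J7 → J6 → J3 → J4 → J2 → J1 → J5


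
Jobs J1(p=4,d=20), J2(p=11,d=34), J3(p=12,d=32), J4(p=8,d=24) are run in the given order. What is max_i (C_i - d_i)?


Lateness per job (L = C - d):
  J1: C=4, d=20, L=-16
  J2: C=15, d=34, L=-19
  J3: C=27, d=32, L=-5
  J4: C=35, d=24, L=11
Lmax = max(-16, -19, -5, 11)
= 11


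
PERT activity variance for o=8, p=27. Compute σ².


σ² = ((p - o) / 6)² = (p - o)² / 36
= (27 - 8)² / 36
= 19² / 36
= 361 / 36
= 10.0278


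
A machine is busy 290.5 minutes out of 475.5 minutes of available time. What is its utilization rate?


Utilization = busy / total × 100
= 290.5 / 475.5 × 100
= 61.1%


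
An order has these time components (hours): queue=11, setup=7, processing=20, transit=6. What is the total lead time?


Lead time = queue + setup + processing + transit
= 11 + 7 + 20 + 6
= 44 hours


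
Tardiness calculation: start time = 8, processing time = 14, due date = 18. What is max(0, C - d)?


Completion = start + processing = 8 + 14 = 22
Tardiness = max(0, C - d) = max(0, 22 - 18)
= max(0, 4)
= 4


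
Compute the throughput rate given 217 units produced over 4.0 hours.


Throughput = units / time
= 217 / 4.0
= 54.2 units/hour


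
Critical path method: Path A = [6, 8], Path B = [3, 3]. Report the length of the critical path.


Path A: 6 + 8 = 14
Path B: 3 + 3 = 6
Critical path = longest = max(14, 6)
= 14 (Path A)


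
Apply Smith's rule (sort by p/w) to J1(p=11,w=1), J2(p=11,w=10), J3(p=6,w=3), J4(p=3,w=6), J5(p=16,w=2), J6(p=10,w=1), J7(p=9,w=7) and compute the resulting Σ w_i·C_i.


WSPT order (by p/w): J4 → J2 → J7 → J3 → J5 → J6 → J1
  J4: C=3, w·C=6×3=18
  J2: C=14, w·C=10×14=140
  J7: C=23, w·C=7×23=161
  J3: C=29, w·C=3×29=87
  J5: C=45, w·C=2×45=90
  J6: C=55, w·C=1×55=55
  J1: C=66, w·C=1×66=66
Σ w·C = 617
= 617


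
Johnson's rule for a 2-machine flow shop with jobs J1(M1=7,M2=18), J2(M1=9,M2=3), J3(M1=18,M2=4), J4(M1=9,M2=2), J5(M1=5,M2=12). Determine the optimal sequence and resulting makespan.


Johnson's rule:
Group 1 (M1≤M2, sort by M1): ['J5', 'J1']
Group 2 (M1>M2, sort desc M2): ['J3', 'J2', 'J4']
Sequence: J5 → J1 → J3 → J2 → J4
Makespan calculation:
  J5: M1 done=5, M2 done=17
  J1: M1 done=12, M2 done=35
  J3: M1 done=30, M2 done=39
  J2: M1 done=39, M2 done=42
  J4: M1 done=48, M2 done=50
= Sequence: J5 → J1 → J3 → J2 → J4, Makespan: 50


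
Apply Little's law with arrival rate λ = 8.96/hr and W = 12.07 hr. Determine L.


Little's law: L = λ × W
= 8.96 × 12.07
= 108.15


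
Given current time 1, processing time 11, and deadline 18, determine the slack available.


Slack = due - current_time - processing
= 18 - 1 - 11
= 6


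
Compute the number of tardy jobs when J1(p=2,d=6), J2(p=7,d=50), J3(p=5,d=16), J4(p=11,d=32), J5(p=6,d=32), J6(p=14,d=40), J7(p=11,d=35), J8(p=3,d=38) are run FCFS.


Completion vs due date:
  J1: C=2, d=6 → on time
  J2: C=9, d=50 → on time
  J3: C=14, d=16 → on time
  J4: C=25, d=32 → on time
  J5: C=31, d=32 → on time
  J6: C=45, d=40 → TARDY
  J7: C=56, d=35 → TARDY
  J8: C=59, d=38 → TARDY
Tardy jobs: J6, J7, J8
Count = 3


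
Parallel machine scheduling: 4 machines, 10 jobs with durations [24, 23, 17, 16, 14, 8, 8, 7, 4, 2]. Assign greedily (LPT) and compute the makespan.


Jobs (LPT sorted): [24, 23, 17, 16, 14, 8, 8, 7, 4, 2]
Machines: 4
  J=24 → Machine 1 (load: 0+24=24)
  J=23 → Machine 2 (load: 0+23=23)
  J=17 → Machine 3 (load: 0+17=17)
  J=16 → Machine 4 (load: 0+16=16)
  J=14 → Machine 4 (load: 16+14=30)
  J=8 → Machine 3 (load: 17+8=25)
  J=8 → Machine 2 (load: 23+8=31)
  J=7 → Machine 1 (load: 24+7=31)
  J=4 → Machine 3 (load: 25+4=29)
  J=2 → Machine 3 (load: 29+2=31)
Machine loads: [31, 31, 31, 30]
Makespan = max = 31 time units


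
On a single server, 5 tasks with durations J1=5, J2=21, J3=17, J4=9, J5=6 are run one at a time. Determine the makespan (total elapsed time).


Sequential makespan: sum all processing times
= 5 + 21 + 17 + 9 + 6
= 58 time units


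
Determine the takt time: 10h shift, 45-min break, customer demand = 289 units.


Available = 10×60 - 45 = 555 min
Takt time = 555 / 289
= 1.92 min/unit


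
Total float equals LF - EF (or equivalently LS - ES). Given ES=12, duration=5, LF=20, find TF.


EF = ES + duration = 12 + 5 = 17
LS = LF - duration = 20 - 5 = 15
Total Float = LF - EF = 20 - 17
(or LS - ES = 15 - 12)
= 3


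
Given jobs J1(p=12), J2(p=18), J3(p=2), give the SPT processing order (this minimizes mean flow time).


SPT: sort by shortest processing time
  J3: p=2
  J1: p=12
  J2: p=18
Order: J3 → J1 → J2


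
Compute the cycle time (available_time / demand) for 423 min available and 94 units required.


Cycle time = available time / demand
= 423 / 94
= 4.50 min/unit


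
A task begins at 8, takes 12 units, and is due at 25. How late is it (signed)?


Completion = 8 + 12 = 20
Lateness = C - d = 20 - 25
= -5


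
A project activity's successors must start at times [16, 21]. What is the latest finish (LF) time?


LF = min of all successor start times
Successors start at: [16, 21]
LF = min(16, 21)
= 16


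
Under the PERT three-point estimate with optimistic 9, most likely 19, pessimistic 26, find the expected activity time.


te = (o + 4m + p) / 6
= (9 + 4×19 + 26) / 6
= (9 + 76 + 26) / 6
= 111 / 6
= 18.50


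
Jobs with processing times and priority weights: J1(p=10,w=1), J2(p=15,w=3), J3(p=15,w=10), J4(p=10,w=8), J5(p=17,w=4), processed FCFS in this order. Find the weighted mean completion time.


Completion times:
  J1: C=10, w×C=1×10=10
  J2: C=25, w×C=3×25=75
  J3: C=40, w×C=10×40=400
  J4: C=50, w×C=8×50=400
  J5: C=67, w×C=4×67=268
Sum w×C = 1153
Sum w = 26
Weighted avg = 1153/26
= 44.35


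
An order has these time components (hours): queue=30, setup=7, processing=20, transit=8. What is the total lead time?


Lead time = queue + setup + processing + transit
= 30 + 7 + 20 + 8
= 65 hours


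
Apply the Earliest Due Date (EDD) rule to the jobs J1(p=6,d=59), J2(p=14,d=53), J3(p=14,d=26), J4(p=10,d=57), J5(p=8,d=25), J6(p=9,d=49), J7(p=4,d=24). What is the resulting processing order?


EDD: sort by earliest due date
  J7: d=24, p=4
  J5: d=25, p=8
  J3: d=26, p=14
  J6: d=49, p=9
  J2: d=53, p=14
  J4: d=57, p=10
  J1: d=59, p=6
Order: J7 → J5 → J3 → J6 → J2 → J4 → J1


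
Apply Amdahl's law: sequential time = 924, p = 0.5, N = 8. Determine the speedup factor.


Amdahl's law: T_p = T × ((1-p) + p/N)
= 924 × ((1-0.5) + 0.5/8)
= 924 × (0.50 + 0.0625)
= 924 × 0.5625
= 519.75
Speedup = 924/519.75
= 1.78×


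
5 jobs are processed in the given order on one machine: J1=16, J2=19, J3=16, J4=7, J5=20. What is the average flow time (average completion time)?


Completion times:
  J1: completes at 16
  J2: completes at 35
  J3: completes at 51
  J4: completes at 58
  J5: completes at 78
Sum = 238
Average = 238/5
= 47.60


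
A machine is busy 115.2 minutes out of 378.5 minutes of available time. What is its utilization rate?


Utilization = busy / total × 100
= 115.2 / 378.5 × 100
= 30.4%


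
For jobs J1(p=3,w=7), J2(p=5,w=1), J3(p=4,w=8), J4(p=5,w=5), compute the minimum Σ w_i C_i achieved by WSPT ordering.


WSPT order (by p/w): J1 → J3 → J4 → J2
  J1: C=3, w·C=7×3=21
  J3: C=7, w·C=8×7=56
  J4: C=12, w·C=5×12=60
  J2: C=17, w·C=1×17=17
Σ w·C = 154
= 154


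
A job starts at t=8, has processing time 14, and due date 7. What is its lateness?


Completion = 8 + 14 = 22
Lateness = C - d = 22 - 7
= 15


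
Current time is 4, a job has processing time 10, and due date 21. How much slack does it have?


Slack = due - current_time - processing
= 21 - 4 - 10
= 7


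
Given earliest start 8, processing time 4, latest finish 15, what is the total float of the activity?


EF = ES + duration = 8 + 4 = 12
LS = LF - duration = 15 - 4 = 11
Total Float = LF - EF = 15 - 12
(or LS - ES = 11 - 8)
= 3


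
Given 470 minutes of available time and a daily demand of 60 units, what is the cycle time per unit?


Cycle time = available time / demand
= 470 / 60
= 7.83 min/unit


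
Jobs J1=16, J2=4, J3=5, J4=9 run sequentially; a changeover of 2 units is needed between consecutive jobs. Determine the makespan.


Makespan = Σ processing + (n-1) × setup
= (16 + 4 + 5 + 9) + (4-1)×2
= 34 + 6
= 40 time units


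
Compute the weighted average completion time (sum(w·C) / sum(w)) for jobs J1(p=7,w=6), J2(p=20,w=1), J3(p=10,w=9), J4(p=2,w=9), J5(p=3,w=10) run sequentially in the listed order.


Completion times:
  J1: C=7, w×C=6×7=42
  J2: C=27, w×C=1×27=27
  J3: C=37, w×C=9×37=333
  J4: C=39, w×C=9×39=351
  J5: C=42, w×C=10×42=420
Sum w×C = 1173
Sum w = 35
Weighted avg = 1173/35
= 33.51


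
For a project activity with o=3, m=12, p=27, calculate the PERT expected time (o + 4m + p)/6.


te = (o + 4m + p) / 6
= (3 + 4×12 + 27) / 6
= (3 + 48 + 27) / 6
= 78 / 6
= 13.00


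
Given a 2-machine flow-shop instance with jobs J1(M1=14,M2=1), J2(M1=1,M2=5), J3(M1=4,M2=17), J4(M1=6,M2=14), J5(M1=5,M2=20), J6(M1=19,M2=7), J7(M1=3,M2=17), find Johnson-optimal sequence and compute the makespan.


Johnson's rule:
Group 1 (M1≤M2, sort by M1): ['J2', 'J7', 'J3', 'J5', 'J4']
Group 2 (M1>M2, sort desc M2): ['J6', 'J1']
Sequence: J2 → J7 → J3 → J5 → J4 → J6 → J1
Makespan calculation:
  J2: M1 done=1, M2 done=6
  J7: M1 done=4, M2 done=23
  J3: M1 done=8, M2 done=40
  J5: M1 done=13, M2 done=60
  J4: M1 done=19, M2 done=74
  J6: M1 done=38, M2 done=81
  J1: M1 done=52, M2 done=82
= Sequence: J2 → J7 → J3 → J5 → J4 → J6 → J1, Makespan: 82


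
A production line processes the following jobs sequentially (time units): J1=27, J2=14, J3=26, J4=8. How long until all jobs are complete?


Sequential makespan: sum all processing times
= 27 + 14 + 26 + 8
= 75 time units


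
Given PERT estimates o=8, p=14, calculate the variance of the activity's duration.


σ² = ((p - o) / 6)² = (p - o)² / 36
= (14 - 8)² / 36
= 6² / 36
= 36 / 36
= 1.0000


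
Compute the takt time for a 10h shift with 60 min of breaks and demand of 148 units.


Available = 10×60 - 60 = 540 min
Takt time = 540 / 148
= 3.65 min/unit


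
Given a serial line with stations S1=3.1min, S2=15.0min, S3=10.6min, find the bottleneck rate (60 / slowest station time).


Bottleneck = longest station time
Station times: [3.1, 15.0, 10.6]
Max = 15.0 min
Rate = 60 / 15.0
= 4.00 units/hour (bottleneck: 15.0min)


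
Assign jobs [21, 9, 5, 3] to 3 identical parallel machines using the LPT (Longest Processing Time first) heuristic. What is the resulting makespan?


Jobs (LPT sorted): [21, 9, 5, 3]
Machines: 3
  J=21 → Machine 1 (load: 0+21=21)
  J=9 → Machine 2 (load: 0+9=9)
  J=5 → Machine 3 (load: 0+5=5)
  J=3 → Machine 3 (load: 5+3=8)
Machine loads: [21, 9, 8]
Makespan = max = 21 time units


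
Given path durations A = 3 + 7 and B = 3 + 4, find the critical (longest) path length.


Path A: 3 + 7 = 10
Path B: 3 + 4 = 7
Critical path = longest = max(10, 7)
= 10 (Path A)


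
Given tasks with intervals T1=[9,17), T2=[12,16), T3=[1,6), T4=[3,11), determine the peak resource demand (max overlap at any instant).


Check each time point for overlaps:
  t=3: 2 tasks active (T3, T4)
Max concurrent = 2


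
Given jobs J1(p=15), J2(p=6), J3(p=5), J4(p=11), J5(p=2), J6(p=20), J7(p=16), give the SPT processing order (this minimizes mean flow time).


SPT: sort by shortest processing time
  J5: p=2
  J3: p=5
  J2: p=6
  J4: p=11
  J1: p=15
  J7: p=16
  J6: p=20
Order: J5 → J3 → J2 → J4 → J1 → J7 → J6


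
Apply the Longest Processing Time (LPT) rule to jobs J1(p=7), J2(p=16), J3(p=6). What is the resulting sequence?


LPT: sort by longest processing time first
  J2: p=16
  J1: p=7
  J3: p=6
Order: J2 → J1 → J3


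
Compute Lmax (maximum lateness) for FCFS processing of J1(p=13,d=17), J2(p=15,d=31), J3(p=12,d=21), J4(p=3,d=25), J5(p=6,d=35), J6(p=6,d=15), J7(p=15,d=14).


Lateness per job (L = C - d):
  J1: C=13, d=17, L=-4
  J2: C=28, d=31, L=-3
  J3: C=40, d=21, L=19
  J4: C=43, d=25, L=18
  J5: C=49, d=35, L=14
  J6: C=55, d=15, L=40
  J7: C=70, d=14, L=56
Lmax = max(-4, -3, 19, 18, 14, 40, 56)
= 56


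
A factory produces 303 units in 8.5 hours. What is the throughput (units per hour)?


Throughput = units / time
= 303 / 8.5
= 35.6 units/hour


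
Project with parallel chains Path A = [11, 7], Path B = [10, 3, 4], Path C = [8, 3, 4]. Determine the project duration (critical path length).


Path A: 11 + 7 = 18
Path B: 10 + 3 + 4 = 17
Path C: 8 + 3 + 4 = 15
Critical path = longest = max(18, 17, 15)
= 18 (Path A)


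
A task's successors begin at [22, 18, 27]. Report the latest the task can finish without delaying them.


LF = min of all successor start times
Successors start at: [22, 18, 27]
LF = min(22, 18, 27)
= 18


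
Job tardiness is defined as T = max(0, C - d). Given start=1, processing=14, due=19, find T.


Completion = start + processing = 1 + 14 = 15
Tardiness = max(0, C - d) = max(0, 15 - 19)
= max(0, -4)
= 0


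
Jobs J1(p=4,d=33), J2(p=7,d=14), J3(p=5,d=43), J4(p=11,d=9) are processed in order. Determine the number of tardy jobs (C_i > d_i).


Completion vs due date:
  J1: C=4, d=33 → on time
  J2: C=11, d=14 → on time
  J3: C=16, d=43 → on time
  J4: C=27, d=9 → TARDY
Tardy jobs: J4
Count = 1


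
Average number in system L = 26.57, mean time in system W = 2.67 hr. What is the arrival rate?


Little's law: L = λW → λ = L / W
= 26.57 / 2.67
= 9.95 per hour


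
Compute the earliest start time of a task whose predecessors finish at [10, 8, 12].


ES = max of all predecessor completion times
Predecessors: [10, 8, 12]
ES = max(10, 8, 12)
= 12


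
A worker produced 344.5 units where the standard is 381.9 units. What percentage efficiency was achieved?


Efficiency = (actual / standard) × 100
= (344.5 / 381.9) × 100
= 90.2%


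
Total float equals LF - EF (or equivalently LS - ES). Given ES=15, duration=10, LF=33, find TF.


EF = ES + duration = 15 + 10 = 25
LS = LF - duration = 33 - 10 = 23
Total Float = LF - EF = 33 - 25
(or LS - ES = 23 - 15)
= 8


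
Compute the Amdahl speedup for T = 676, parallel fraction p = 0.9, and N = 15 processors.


Amdahl's law: T_p = T × ((1-p) + p/N)
= 676 × ((1-0.9) + 0.9/15)
= 676 × (0.10 + 0.0600)
= 676 × 0.1600
= 108.16
Speedup = 676/108.16
= 6.25×


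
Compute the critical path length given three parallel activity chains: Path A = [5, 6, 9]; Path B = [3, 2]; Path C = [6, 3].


Path A: 5 + 6 + 9 = 20
Path B: 3 + 2 = 5
Path C: 6 + 3 = 9
Critical path = longest = max(20, 5, 9)
= 20 (Path A)


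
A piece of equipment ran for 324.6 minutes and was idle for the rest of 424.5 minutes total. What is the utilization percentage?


Utilization = busy / total × 100
= 324.6 / 424.5 × 100
= 76.5%


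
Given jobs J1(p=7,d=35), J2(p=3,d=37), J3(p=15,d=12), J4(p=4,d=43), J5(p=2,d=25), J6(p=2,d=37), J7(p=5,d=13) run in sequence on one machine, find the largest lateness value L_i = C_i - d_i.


Lateness per job (L = C - d):
  J1: C=7, d=35, L=-28
  J2: C=10, d=37, L=-27
  J3: C=25, d=12, L=13
  J4: C=29, d=43, L=-14
  J5: C=31, d=25, L=6
  J6: C=33, d=37, L=-4
  J7: C=38, d=13, L=25
Lmax = max(-28, -27, 13, -14, 6, -4, 25)
= 25


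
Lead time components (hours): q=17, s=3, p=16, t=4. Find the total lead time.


Lead time = queue + setup + processing + transit
= 17 + 3 + 16 + 4
= 40 hours


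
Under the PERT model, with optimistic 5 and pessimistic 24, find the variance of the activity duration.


σ² = ((p - o) / 6)² = (p - o)² / 36
= (24 - 5)² / 36
= 19² / 36
= 361 / 36
= 10.0278


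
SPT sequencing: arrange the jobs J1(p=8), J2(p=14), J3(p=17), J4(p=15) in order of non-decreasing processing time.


SPT: sort by shortest processing time
  J1: p=8
  J2: p=14
  J4: p=15
  J3: p=17
Order: J1 → J2 → J4 → J3


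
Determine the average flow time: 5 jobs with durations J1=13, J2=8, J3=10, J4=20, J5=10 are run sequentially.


Completion times:
  J1: completes at 13
  J2: completes at 21
  J3: completes at 31
  J4: completes at 51
  J5: completes at 61
Sum = 177
Average = 177/5
= 35.40


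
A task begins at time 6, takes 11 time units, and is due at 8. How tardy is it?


Completion = start + processing = 6 + 11 = 17
Tardiness = max(0, C - d) = max(0, 17 - 8)
= max(0, 9)
= 9


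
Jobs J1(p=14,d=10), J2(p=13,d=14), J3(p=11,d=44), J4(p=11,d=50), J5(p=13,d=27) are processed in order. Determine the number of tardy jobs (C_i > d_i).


Completion vs due date:
  J1: C=14, d=10 → TARDY
  J2: C=27, d=14 → TARDY
  J3: C=38, d=44 → on time
  J4: C=49, d=50 → on time
  J5: C=62, d=27 → TARDY
Tardy jobs: J1, J2, J5
Count = 3


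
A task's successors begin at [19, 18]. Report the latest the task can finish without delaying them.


LF = min of all successor start times
Successors start at: [19, 18]
LF = min(19, 18)
= 18


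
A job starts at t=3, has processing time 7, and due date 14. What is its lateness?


Completion = 3 + 7 = 10
Lateness = C - d = 10 - 14
= -4


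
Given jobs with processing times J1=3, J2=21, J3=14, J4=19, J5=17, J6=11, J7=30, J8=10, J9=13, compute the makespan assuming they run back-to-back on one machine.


Sequential makespan: sum all processing times
= 3 + 21 + 14 + 19 + 17 + 11 + 30 + 10 + 13
= 138 time units


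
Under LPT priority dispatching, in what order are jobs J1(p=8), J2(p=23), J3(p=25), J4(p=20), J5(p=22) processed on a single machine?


LPT: sort by longest processing time first
  J3: p=25
  J2: p=23
  J5: p=22
  J4: p=20
  J1: p=8
Order: J3 → J2 → J5 → J4 → J1


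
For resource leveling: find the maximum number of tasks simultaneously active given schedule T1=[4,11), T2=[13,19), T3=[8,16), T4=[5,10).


Check each time point for overlaps:
  t=8: 3 tasks active (T1, T3, T4)
Max concurrent = 3


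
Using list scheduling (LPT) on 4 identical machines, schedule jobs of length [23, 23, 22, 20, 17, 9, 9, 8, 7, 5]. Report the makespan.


Jobs (LPT sorted): [23, 23, 22, 20, 17, 9, 9, 8, 7, 5]
Machines: 4
  J=23 → Machine 1 (load: 0+23=23)
  J=23 → Machine 2 (load: 0+23=23)
  J=22 → Machine 3 (load: 0+22=22)
  J=20 → Machine 4 (load: 0+20=20)
  J=17 → Machine 4 (load: 20+17=37)
  J=9 → Machine 3 (load: 22+9=31)
  J=9 → Machine 1 (load: 23+9=32)
  J=8 → Machine 2 (load: 23+8=31)
  J=7 → Machine 2 (load: 31+7=38)
  J=5 → Machine 3 (load: 31+5=36)
Machine loads: [32, 38, 36, 37]
Makespan = max = 38 time units


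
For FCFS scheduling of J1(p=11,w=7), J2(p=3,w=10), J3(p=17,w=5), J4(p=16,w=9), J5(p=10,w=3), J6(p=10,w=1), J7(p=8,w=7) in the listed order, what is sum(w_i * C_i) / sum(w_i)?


Completion times:
  J1: C=11, w×C=7×11=77
  J2: C=14, w×C=10×14=140
  J3: C=31, w×C=5×31=155
  J4: C=47, w×C=9×47=423
  J5: C=57, w×C=3×57=171
  J6: C=67, w×C=1×67=67
  J7: C=75, w×C=7×75=525
Sum w×C = 1558
Sum w = 42
Weighted avg = 1558/42
= 37.10


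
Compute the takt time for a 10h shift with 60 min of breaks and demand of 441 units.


Available = 10×60 - 60 = 540 min
Takt time = 540 / 441
= 1.22 min/unit


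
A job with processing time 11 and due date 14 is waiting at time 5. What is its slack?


Slack = due - current_time - processing
= 14 - 5 - 11
= -2


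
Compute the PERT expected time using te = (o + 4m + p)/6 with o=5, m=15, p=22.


te = (o + 4m + p) / 6
= (5 + 4×15 + 22) / 6
= (5 + 60 + 22) / 6
= 87 / 6
= 14.50


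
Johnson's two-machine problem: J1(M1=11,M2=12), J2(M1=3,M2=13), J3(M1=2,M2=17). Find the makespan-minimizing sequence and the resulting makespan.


Johnson's rule:
Group 1 (M1≤M2, sort by M1): ['J3', 'J2', 'J1']
Group 2 (M1>M2, sort desc M2): []
Sequence: J3 → J2 → J1
Makespan calculation:
  J3: M1 done=2, M2 done=19
  J2: M1 done=5, M2 done=32
  J1: M1 done=16, M2 done=44
= Sequence: J3 → J2 → J1, Makespan: 44


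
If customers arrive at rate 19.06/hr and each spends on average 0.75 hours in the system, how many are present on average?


Little's law: L = λ × W
= 19.06 × 0.75
= 14.29


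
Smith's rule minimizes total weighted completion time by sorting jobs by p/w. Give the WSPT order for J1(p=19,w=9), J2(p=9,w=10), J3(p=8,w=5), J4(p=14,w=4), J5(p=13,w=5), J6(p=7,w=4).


WSPT (Smith's rule): sort by p/w ascending
  J2: p/w = 9/10 = 0.900
  J3: p/w = 8/5 = 1.600
  J6: p/w = 7/4 = 1.750
  J1: p/w = 19/9 = 2.111
  J5: p/w = 13/5 = 2.600
  J4: p/w = 14/4 = 3.500
Order: J2 → J3 → J6 → J1 → J5 → J4


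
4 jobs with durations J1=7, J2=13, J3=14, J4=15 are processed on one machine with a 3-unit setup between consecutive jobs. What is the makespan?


Makespan = Σ processing + (n-1) × setup
= (7 + 13 + 14 + 15) + (4-1)×3
= 49 + 9
= 58 time units


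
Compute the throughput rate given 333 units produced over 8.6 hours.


Throughput = units / time
= 333 / 8.6
= 38.7 units/hour


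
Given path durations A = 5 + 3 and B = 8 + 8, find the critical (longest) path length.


Path A: 5 + 3 = 8
Path B: 8 + 8 = 16
Critical path = longest = max(8, 16)
= 16 (Path B)


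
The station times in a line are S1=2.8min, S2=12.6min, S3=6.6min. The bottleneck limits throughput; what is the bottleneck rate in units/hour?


Bottleneck = longest station time
Station times: [2.8, 12.6, 6.6]
Max = 12.6 min
Rate = 60 / 12.6
= 4.76 units/hour (bottleneck: 12.6min)


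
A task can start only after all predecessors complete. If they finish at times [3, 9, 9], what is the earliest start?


ES = max of all predecessor completion times
Predecessors: [3, 9, 9]
ES = max(3, 9, 9)
= 9


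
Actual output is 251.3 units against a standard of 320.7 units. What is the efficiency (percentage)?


Efficiency = (actual / standard) × 100
= (251.3 / 320.7) × 100
= 78.4%


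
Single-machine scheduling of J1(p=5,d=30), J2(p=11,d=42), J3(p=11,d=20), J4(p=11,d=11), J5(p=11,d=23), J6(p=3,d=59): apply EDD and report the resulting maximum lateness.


EDD order: J4 → J3 → J5 → J1 → J2 → J6
Completion and lateness:
  J4: C=11, d=11, L=11-11=0
  J3: C=22, d=20, L=22-20=2
  J5: C=33, d=23, L=33-23=10
  J1: C=38, d=30, L=38-30=8
  J2: C=49, d=42, L=49-42=7
  J6: C=52, d=59, L=52-59=-7
Lmax = max(0, 2, 10, 8, 7, -7)
= 10


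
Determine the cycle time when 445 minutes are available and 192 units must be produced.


Cycle time = available time / demand
= 445 / 192
= 2.32 min/unit


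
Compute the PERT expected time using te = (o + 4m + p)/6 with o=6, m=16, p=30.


te = (o + 4m + p) / 6
= (6 + 4×16 + 30) / 6
= (6 + 64 + 30) / 6
= 100 / 6
= 16.67


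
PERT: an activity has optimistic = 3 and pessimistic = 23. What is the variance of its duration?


σ² = ((p - o) / 6)² = (p - o)² / 36
= (23 - 3)² / 36
= 20² / 36
= 400 / 36
= 11.1111


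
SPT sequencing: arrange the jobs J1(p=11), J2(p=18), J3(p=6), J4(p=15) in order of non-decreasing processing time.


SPT: sort by shortest processing time
  J3: p=6
  J1: p=11
  J4: p=15
  J2: p=18
Order: J3 → J1 → J4 → J2


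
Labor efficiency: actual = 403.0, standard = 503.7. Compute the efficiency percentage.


Efficiency = (actual / standard) × 100
= (403.0 / 503.7) × 100
= 80.0%


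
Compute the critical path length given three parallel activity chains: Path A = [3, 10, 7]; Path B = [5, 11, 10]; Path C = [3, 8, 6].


Path A: 3 + 10 + 7 = 20
Path B: 5 + 11 + 10 = 26
Path C: 3 + 8 + 6 = 17
Critical path = longest = max(20, 26, 17)
= 26 (Path B)


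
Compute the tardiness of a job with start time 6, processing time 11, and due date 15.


Completion = start + processing = 6 + 11 = 17
Tardiness = max(0, C - d) = max(0, 17 - 15)
= max(0, 2)
= 2


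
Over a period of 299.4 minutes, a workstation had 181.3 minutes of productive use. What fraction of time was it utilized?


Utilization = busy / total × 100
= 181.3 / 299.4 × 100
= 60.6%


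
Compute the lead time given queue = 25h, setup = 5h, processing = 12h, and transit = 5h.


Lead time = queue + setup + processing + transit
= 25 + 5 + 12 + 5
= 47 hours


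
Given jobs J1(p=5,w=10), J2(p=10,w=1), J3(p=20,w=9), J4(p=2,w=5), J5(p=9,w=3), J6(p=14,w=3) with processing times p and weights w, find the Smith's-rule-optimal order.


WSPT (Smith's rule): sort by p/w ascending
  J4: p/w = 2/5 = 0.400
  J1: p/w = 5/10 = 0.500
  J3: p/w = 20/9 = 2.222
  J5: p/w = 9/3 = 3.000
  J6: p/w = 14/3 = 4.667
  J2: p/w = 10/1 = 10.000
Order: J4 → J1 → J3 → J5 → J6 → J2


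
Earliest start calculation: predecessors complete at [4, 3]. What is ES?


ES = max of all predecessor completion times
Predecessors: [4, 3]
ES = max(4, 3)
= 4


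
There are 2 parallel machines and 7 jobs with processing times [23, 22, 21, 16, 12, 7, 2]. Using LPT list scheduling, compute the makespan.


Jobs (LPT sorted): [23, 22, 21, 16, 12, 7, 2]
Machines: 2
  J=23 → Machine 1 (load: 0+23=23)
  J=22 → Machine 2 (load: 0+22=22)
  J=21 → Machine 2 (load: 22+21=43)
  J=16 → Machine 1 (load: 23+16=39)
  J=12 → Machine 1 (load: 39+12=51)
  J=7 → Machine 2 (load: 43+7=50)
  J=2 → Machine 2 (load: 50+2=52)
Machine loads: [51, 52]
Makespan = max = 52 time units


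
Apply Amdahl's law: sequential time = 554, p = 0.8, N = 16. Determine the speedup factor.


Amdahl's law: T_p = T × ((1-p) + p/N)
= 554 × ((1-0.8) + 0.8/16)
= 554 × (0.20 + 0.0500)
= 554 × 0.2500
= 138.50
Speedup = 554/138.50
= 4.00×


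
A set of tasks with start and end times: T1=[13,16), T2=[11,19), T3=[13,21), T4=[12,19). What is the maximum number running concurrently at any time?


Check each time point for overlaps:
  t=13: 4 tasks active (T1, T2, T3, T4)
Max concurrent = 4


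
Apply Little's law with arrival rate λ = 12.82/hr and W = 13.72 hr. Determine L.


Little's law: L = λ × W
= 12.82 × 13.72
= 175.89


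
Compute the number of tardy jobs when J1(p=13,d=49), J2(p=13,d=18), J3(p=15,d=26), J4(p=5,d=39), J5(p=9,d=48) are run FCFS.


Completion vs due date:
  J1: C=13, d=49 → on time
  J2: C=26, d=18 → TARDY
  J3: C=41, d=26 → TARDY
  J4: C=46, d=39 → TARDY
  J5: C=55, d=48 → TARDY
Tardy jobs: J2, J3, J4, J5
Count = 4


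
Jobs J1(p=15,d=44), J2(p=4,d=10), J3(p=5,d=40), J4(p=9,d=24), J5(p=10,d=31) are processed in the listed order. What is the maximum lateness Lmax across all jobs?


Lateness per job (L = C - d):
  J1: C=15, d=44, L=-29
  J2: C=19, d=10, L=9
  J3: C=24, d=40, L=-16
  J4: C=33, d=24, L=9
  J5: C=43, d=31, L=12
Lmax = max(-29, 9, -16, 9, 12)
= 12


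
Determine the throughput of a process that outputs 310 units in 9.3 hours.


Throughput = units / time
= 310 / 9.3
= 33.3 units/hour


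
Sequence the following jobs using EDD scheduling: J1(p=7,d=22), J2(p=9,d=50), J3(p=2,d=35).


EDD: sort by earliest due date
  J1: d=22, p=7
  J3: d=35, p=2
  J2: d=50, p=9
Order: J1 → J3 → J2


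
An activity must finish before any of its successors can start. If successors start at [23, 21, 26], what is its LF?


LF = min of all successor start times
Successors start at: [23, 21, 26]
LF = min(23, 21, 26)
= 21


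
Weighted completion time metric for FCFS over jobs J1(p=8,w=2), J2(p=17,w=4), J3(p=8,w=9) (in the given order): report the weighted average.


Completion times:
  J1: C=8, w×C=2×8=16
  J2: C=25, w×C=4×25=100
  J3: C=33, w×C=9×33=297
Sum w×C = 413
Sum w = 15
Weighted avg = 413/15
= 27.53


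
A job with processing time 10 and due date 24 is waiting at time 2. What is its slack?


Slack = due - current_time - processing
= 24 - 2 - 10
= 12


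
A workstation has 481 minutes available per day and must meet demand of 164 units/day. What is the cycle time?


Cycle time = available time / demand
= 481 / 164
= 2.93 min/unit


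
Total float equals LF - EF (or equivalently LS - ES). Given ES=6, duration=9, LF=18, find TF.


EF = ES + duration = 6 + 9 = 15
LS = LF - duration = 18 - 9 = 9
Total Float = LF - EF = 18 - 15
(or LS - ES = 9 - 6)
= 3


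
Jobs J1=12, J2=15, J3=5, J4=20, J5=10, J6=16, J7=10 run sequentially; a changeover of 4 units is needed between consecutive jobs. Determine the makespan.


Makespan = Σ processing + (n-1) × setup
= (12 + 15 + 5 + 20 + 10 + 16 + 10) + (7-1)×4
= 88 + 24
= 112 time units


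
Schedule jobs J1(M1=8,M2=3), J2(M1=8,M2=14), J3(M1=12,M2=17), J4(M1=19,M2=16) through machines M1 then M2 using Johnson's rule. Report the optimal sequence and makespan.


Johnson's rule:
Group 1 (M1≤M2, sort by M1): ['J2', 'J3']
Group 2 (M1>M2, sort desc M2): ['J4', 'J1']
Sequence: J2 → J3 → J4 → J1
Makespan calculation:
  J2: M1 done=8, M2 done=22
  J3: M1 done=20, M2 done=39
  J4: M1 done=39, M2 done=55
  J1: M1 done=47, M2 done=58
= Sequence: J2 → J3 → J4 → J1, Makespan: 58


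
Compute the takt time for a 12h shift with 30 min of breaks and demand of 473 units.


Available = 12×60 - 30 = 690 min
Takt time = 690 / 473
= 1.46 min/unit


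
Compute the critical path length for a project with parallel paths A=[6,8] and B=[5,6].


Path A: 6 + 8 = 14
Path B: 5 + 6 = 11
Critical path = longest = max(14, 11)
= 14 (Path A)


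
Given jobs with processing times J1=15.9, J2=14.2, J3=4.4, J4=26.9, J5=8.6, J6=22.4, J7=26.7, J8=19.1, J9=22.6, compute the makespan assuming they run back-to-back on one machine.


Sequential makespan: sum all processing times
= 15.9 + 14.2 + 4.4 + 26.9 + 8.6 + 22.4 + 26.7 + 19.1 + 22.6
= 160.8 time units


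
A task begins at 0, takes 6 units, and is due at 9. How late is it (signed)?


Completion = 0 + 6 = 6
Lateness = C - d = 6 - 9
= -3


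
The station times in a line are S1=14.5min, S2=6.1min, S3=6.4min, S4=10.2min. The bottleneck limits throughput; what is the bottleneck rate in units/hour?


Bottleneck = longest station time
Station times: [14.5, 6.1, 6.4, 10.2]
Max = 14.5 min
Rate = 60 / 14.5
= 4.14 units/hour (bottleneck: 14.5min)


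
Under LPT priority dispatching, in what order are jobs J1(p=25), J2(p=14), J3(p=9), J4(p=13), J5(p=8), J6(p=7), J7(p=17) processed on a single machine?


LPT: sort by longest processing time first
  J1: p=25
  J7: p=17
  J2: p=14
  J4: p=13
  J3: p=9
  J5: p=8
  J6: p=7
Order: J1 → J7 → J2 → J4 → J3 → J5 → J6


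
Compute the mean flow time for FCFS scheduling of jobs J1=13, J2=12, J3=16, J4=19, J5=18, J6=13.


Completion times:
  J1: completes at 13
  J2: completes at 25
  J3: completes at 41
  J4: completes at 60
  J5: completes at 78
  J6: completes at 91
Sum = 308
Average = 308/6
= 51.33


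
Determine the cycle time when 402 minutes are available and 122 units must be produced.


Cycle time = available time / demand
= 402 / 122
= 3.30 min/unit


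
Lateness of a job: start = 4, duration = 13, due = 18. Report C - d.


Completion = 4 + 13 = 17
Lateness = C - d = 17 - 18
= -1


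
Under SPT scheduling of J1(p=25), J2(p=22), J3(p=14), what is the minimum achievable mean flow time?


SPT order: J3 → J2 → J1
Completion times:
  J3: C=14
  J2: C=36
  J1: C=61
Sum = 111, n = 3
Mean flow = 111/3
= 37.00


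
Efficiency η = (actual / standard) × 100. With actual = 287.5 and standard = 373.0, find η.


Efficiency = (actual / standard) × 100
= (287.5 / 373.0) × 100
= 77.1%


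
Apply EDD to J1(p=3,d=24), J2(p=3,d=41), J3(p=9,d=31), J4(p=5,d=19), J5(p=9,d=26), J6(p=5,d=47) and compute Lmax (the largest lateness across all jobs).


EDD order: J4 → J1 → J5 → J3 → J2 → J6
Completion and lateness:
  J4: C=5, d=19, L=5-19=-14
  J1: C=8, d=24, L=8-24=-16
  J5: C=17, d=26, L=17-26=-9
  J3: C=26, d=31, L=26-31=-5
  J2: C=29, d=41, L=29-41=-12
  J6: C=34, d=47, L=34-47=-13
Lmax = max(-14, -16, -9, -5, -12, -13)
= -5


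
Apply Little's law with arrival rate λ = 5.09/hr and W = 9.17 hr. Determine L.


Little's law: L = λ × W
= 5.09 × 9.17
= 46.68


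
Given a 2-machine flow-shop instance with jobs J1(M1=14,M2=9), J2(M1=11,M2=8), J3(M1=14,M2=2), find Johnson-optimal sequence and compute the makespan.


Johnson's rule:
Group 1 (M1≤M2, sort by M1): []
Group 2 (M1>M2, sort desc M2): ['J1', 'J2', 'J3']
Sequence: J1 → J2 → J3
Makespan calculation:
  J1: M1 done=14, M2 done=23
  J2: M1 done=25, M2 done=33
  J3: M1 done=39, M2 done=41
= Sequence: J1 → J2 → J3, Makespan: 41


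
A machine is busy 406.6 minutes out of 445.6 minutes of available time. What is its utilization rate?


Utilization = busy / total × 100
= 406.6 / 445.6 × 100
= 91.2%


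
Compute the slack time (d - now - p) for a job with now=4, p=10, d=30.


Slack = due - current_time - processing
= 30 - 4 - 10
= 16


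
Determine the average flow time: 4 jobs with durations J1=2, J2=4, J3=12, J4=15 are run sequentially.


Completion times:
  J1: completes at 2
  J2: completes at 6
  J3: completes at 18
  J4: completes at 33
Sum = 59
Average = 59/4
= 14.75


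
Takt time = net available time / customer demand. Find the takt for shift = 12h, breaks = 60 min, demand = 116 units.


Available = 12×60 - 60 = 660 min
Takt time = 660 / 116
= 5.69 min/unit


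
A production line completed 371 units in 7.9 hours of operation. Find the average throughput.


Throughput = units / time
= 371 / 7.9
= 47.0 units/hour


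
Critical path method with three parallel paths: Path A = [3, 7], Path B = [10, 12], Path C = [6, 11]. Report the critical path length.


Path A: 3 + 7 = 10
Path B: 10 + 12 = 22
Path C: 6 + 11 = 17
Critical path = longest = max(10, 22, 17)
= 22 (Path B)


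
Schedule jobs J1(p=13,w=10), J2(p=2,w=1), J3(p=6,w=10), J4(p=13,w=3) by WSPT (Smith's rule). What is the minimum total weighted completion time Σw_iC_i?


WSPT order (by p/w): J3 → J1 → J2 → J4
  J3: C=6, w·C=10×6=60
  J1: C=19, w·C=10×19=190
  J2: C=21, w·C=1×21=21
  J4: C=34, w·C=3×34=102
Σ w·C = 373
= 373


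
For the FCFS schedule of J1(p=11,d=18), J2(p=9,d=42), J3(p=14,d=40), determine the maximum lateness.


Lateness per job (L = C - d):
  J1: C=11, d=18, L=-7
  J2: C=20, d=42, L=-22
  J3: C=34, d=40, L=-6
Lmax = max(-7, -22, -6)
= -6


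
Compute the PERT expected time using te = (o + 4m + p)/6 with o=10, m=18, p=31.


te = (o + 4m + p) / 6
= (10 + 4×18 + 31) / 6
= (10 + 72 + 31) / 6
= 113 / 6
= 18.83


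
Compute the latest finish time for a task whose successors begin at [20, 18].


LF = min of all successor start times
Successors start at: [20, 18]
LF = min(20, 18)
= 18


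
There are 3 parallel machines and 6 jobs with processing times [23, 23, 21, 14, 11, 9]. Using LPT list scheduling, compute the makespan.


Jobs (LPT sorted): [23, 23, 21, 14, 11, 9]
Machines: 3
  J=23 → Machine 1 (load: 0+23=23)
  J=23 → Machine 2 (load: 0+23=23)
  J=21 → Machine 3 (load: 0+21=21)
  J=14 → Machine 3 (load: 21+14=35)
  J=11 → Machine 1 (load: 23+11=34)
  J=9 → Machine 2 (load: 23+9=32)
Machine loads: [34, 32, 35]
Makespan = max = 35 time units


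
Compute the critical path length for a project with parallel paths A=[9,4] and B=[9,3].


Path A: 9 + 4 = 13
Path B: 9 + 3 = 12
Critical path = longest = max(13, 12)
= 13 (Path A)


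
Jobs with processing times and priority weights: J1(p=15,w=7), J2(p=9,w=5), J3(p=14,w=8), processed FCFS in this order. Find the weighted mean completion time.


Completion times:
  J1: C=15, w×C=7×15=105
  J2: C=24, w×C=5×24=120
  J3: C=38, w×C=8×38=304
Sum w×C = 529
Sum w = 20
Weighted avg = 529/20
= 26.45


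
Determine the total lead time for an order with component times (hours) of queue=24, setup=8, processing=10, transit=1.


Lead time = queue + setup + processing + transit
= 24 + 8 + 10 + 1
= 43 hours


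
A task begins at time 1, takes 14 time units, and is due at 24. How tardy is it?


Completion = start + processing = 1 + 14 = 15
Tardiness = max(0, C - d) = max(0, 15 - 24)
= max(0, -9)
= 0


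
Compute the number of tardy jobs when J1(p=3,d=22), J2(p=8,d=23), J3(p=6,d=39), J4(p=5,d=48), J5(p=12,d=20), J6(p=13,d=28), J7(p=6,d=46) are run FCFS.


Completion vs due date:
  J1: C=3, d=22 → on time
  J2: C=11, d=23 → on time
  J3: C=17, d=39 → on time
  J4: C=22, d=48 → on time
  J5: C=34, d=20 → TARDY
  J6: C=47, d=28 → TARDY
  J7: C=53, d=46 → TARDY
Tardy jobs: J5, J6, J7
Count = 3


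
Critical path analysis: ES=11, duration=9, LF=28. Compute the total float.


EF = ES + duration = 11 + 9 = 20
LS = LF - duration = 28 - 9 = 19
Total Float = LF - EF = 28 - 20
(or LS - ES = 19 - 11)
= 8


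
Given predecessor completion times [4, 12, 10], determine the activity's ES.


ES = max of all predecessor completion times
Predecessors: [4, 12, 10]
ES = max(4, 12, 10)
= 12


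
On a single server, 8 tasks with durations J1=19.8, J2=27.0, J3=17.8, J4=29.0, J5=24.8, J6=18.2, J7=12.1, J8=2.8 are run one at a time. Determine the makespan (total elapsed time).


Sequential makespan: sum all processing times
= 19.8 + 27.0 + 17.8 + 29.0 + 24.8 + 18.2 + 12.1 + 2.8
= 151.5 time units


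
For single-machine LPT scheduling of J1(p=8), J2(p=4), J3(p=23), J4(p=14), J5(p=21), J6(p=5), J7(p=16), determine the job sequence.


LPT: sort by longest processing time first
  J3: p=23
  J5: p=21
  J7: p=16
  J4: p=14
  J1: p=8
  J6: p=5
  J2: p=4
Order: J3 → J5 → J7 → J4 → J1 → J6 → J2


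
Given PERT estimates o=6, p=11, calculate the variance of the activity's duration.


σ² = ((p - o) / 6)² = (p - o)² / 36
= (11 - 6)² / 36
= 5² / 36
= 25 / 36
= 0.6944


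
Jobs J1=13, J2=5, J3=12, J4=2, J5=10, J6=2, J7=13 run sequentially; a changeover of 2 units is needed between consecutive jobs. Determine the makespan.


Makespan = Σ processing + (n-1) × setup
= (13 + 5 + 12 + 2 + 10 + 2 + 13) + (7-1)×2
= 57 + 12
= 69 time units


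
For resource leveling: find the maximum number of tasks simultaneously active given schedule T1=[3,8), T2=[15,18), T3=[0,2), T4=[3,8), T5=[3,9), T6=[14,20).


Check each time point for overlaps:
  t=3: 3 tasks active (T1, T4, T5)
Max concurrent = 3


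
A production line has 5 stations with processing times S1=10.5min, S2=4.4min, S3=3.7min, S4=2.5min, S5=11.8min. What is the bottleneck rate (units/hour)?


Bottleneck = longest station time
Station times: [10.5, 4.4, 3.7, 2.5, 11.8]
Max = 11.8 min
Rate = 60 / 11.8
= 5.08 units/hour (bottleneck: 11.8min)


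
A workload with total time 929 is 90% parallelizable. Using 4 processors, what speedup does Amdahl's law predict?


Amdahl's law: T_p = T × ((1-p) + p/N)
= 929 × ((1-0.9) + 0.9/4)
= 929 × (0.10 + 0.2250)
= 929 × 0.3250
= 301.92
Speedup = 929/301.92
= 3.08×


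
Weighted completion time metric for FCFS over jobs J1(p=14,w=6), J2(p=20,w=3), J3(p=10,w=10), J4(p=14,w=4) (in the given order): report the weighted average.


Completion times:
  J1: C=14, w×C=6×14=84
  J2: C=34, w×C=3×34=102
  J3: C=44, w×C=10×44=440
  J4: C=58, w×C=4×58=232
Sum w×C = 858
Sum w = 23
Weighted avg = 858/23
= 37.30


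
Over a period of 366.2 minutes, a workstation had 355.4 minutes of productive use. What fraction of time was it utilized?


Utilization = busy / total × 100
= 355.4 / 366.2 × 100
= 97.1%


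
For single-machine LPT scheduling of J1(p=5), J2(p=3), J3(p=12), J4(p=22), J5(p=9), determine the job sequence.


LPT: sort by longest processing time first
  J4: p=22
  J3: p=12
  J5: p=9
  J1: p=5
  J2: p=3
Order: J4 → J3 → J5 → J1 → J2
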